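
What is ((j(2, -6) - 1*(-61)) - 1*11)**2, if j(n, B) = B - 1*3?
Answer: 1681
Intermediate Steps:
j(n, B) = -3 + B (j(n, B) = B - 3 = -3 + B)
((j(2, -6) - 1*(-61)) - 1*11)**2 = (((-3 - 6) - 1*(-61)) - 1*11)**2 = ((-9 + 61) - 11)**2 = (52 - 11)**2 = 41**2 = 1681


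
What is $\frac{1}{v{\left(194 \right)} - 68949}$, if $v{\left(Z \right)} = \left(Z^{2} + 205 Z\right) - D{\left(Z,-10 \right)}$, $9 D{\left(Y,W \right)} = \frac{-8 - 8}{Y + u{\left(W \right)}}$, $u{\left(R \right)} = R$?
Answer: $\frac{207}{1750601} \approx 0.00011825$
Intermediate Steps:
$D{\left(Y,W \right)} = - \frac{16}{9 \left(W + Y\right)}$ ($D{\left(Y,W \right)} = \frac{\left(-8 - 8\right) \frac{1}{Y + W}}{9} = \frac{\left(-16\right) \frac{1}{W + Y}}{9} = - \frac{16}{9 \left(W + Y\right)}$)
$v{\left(Z \right)} = Z^{2} + \frac{16}{-90 + 9 Z} + 205 Z$ ($v{\left(Z \right)} = \left(Z^{2} + 205 Z\right) - - \frac{16}{9 \left(-10\right) + 9 Z} = \left(Z^{2} + 205 Z\right) - - \frac{16}{-90 + 9 Z} = \left(Z^{2} + 205 Z\right) + \frac{16}{-90 + 9 Z} = Z^{2} + \frac{16}{-90 + 9 Z} + 205 Z$)
$\frac{1}{v{\left(194 \right)} - 68949} = \frac{1}{\frac{\frac{16}{9} + 194 \left(-10 + 194\right) \left(205 + 194\right)}{-10 + 194} - 68949} = \frac{1}{\frac{\frac{16}{9} + 194 \cdot 184 \cdot 399}{184} - 68949} = \frac{1}{\frac{\frac{16}{9} + 14242704}{184} - 68949} = \frac{1}{\frac{1}{184} \cdot \frac{128184352}{9} - 68949} = \frac{1}{\frac{16023044}{207} - 68949} = \frac{1}{\frac{1750601}{207}} = \frac{207}{1750601}$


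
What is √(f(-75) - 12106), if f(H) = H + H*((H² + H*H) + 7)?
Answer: 2*I*√214114 ≈ 925.45*I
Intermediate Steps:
f(H) = H + H*(7 + 2*H²) (f(H) = H + H*((H² + H²) + 7) = H + H*(2*H² + 7) = H + H*(7 + 2*H²))
√(f(-75) - 12106) = √(2*(-75)*(4 + (-75)²) - 12106) = √(2*(-75)*(4 + 5625) - 12106) = √(2*(-75)*5629 - 12106) = √(-844350 - 12106) = √(-856456) = 2*I*√214114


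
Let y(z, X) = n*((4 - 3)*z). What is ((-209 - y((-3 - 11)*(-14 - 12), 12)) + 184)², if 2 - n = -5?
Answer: 6620329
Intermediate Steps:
n = 7 (n = 2 - 1*(-5) = 2 + 5 = 7)
y(z, X) = 7*z (y(z, X) = 7*((4 - 3)*z) = 7*(1*z) = 7*z)
((-209 - y((-3 - 11)*(-14 - 12), 12)) + 184)² = ((-209 - 7*(-3 - 11)*(-14 - 12)) + 184)² = ((-209 - 7*(-14*(-26))) + 184)² = ((-209 - 7*364) + 184)² = ((-209 - 1*2548) + 184)² = ((-209 - 2548) + 184)² = (-2757 + 184)² = (-2573)² = 6620329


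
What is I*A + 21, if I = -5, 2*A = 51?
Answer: -213/2 ≈ -106.50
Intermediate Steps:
A = 51/2 (A = (½)*51 = 51/2 ≈ 25.500)
I*A + 21 = -5*51/2 + 21 = -255/2 + 21 = -213/2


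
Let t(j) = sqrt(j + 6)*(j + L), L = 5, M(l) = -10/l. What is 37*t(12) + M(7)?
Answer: -10/7 + 1887*sqrt(2) ≈ 2667.2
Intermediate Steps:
t(j) = sqrt(6 + j)*(5 + j) (t(j) = sqrt(j + 6)*(j + 5) = sqrt(6 + j)*(5 + j))
37*t(12) + M(7) = 37*(sqrt(6 + 12)*(5 + 12)) - 10/7 = 37*(sqrt(18)*17) - 10*1/7 = 37*((3*sqrt(2))*17) - 10/7 = 37*(51*sqrt(2)) - 10/7 = 1887*sqrt(2) - 10/7 = -10/7 + 1887*sqrt(2)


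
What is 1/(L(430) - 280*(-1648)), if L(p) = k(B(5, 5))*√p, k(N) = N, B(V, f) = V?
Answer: 46144/21292686285 - √430/42585372570 ≈ 2.1666e-6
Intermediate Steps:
L(p) = 5*√p
1/(L(430) - 280*(-1648)) = 1/(5*√430 - 280*(-1648)) = 1/(5*√430 + 461440) = 1/(461440 + 5*√430)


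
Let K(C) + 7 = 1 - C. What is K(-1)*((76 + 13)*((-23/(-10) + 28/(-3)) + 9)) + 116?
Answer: -4555/6 ≈ -759.17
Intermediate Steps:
K(C) = -6 - C (K(C) = -7 + (1 - C) = -6 - C)
K(-1)*((76 + 13)*((-23/(-10) + 28/(-3)) + 9)) + 116 = (-6 - 1*(-1))*((76 + 13)*((-23/(-10) + 28/(-3)) + 9)) + 116 = (-6 + 1)*(89*((-23*(-1/10) + 28*(-1/3)) + 9)) + 116 = -445*((23/10 - 28/3) + 9) + 116 = -445*(-211/30 + 9) + 116 = -445*59/30 + 116 = -5*5251/30 + 116 = -5251/6 + 116 = -4555/6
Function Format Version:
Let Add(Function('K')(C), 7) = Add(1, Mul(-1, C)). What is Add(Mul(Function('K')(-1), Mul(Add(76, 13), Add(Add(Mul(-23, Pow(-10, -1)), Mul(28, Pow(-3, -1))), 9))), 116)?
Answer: Rational(-4555, 6) ≈ -759.17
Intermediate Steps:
Function('K')(C) = Add(-6, Mul(-1, C)) (Function('K')(C) = Add(-7, Add(1, Mul(-1, C))) = Add(-6, Mul(-1, C)))
Add(Mul(Function('K')(-1), Mul(Add(76, 13), Add(Add(Mul(-23, Pow(-10, -1)), Mul(28, Pow(-3, -1))), 9))), 116) = Add(Mul(Add(-6, Mul(-1, -1)), Mul(Add(76, 13), Add(Add(Mul(-23, Pow(-10, -1)), Mul(28, Pow(-3, -1))), 9))), 116) = Add(Mul(Add(-6, 1), Mul(89, Add(Add(Mul(-23, Rational(-1, 10)), Mul(28, Rational(-1, 3))), 9))), 116) = Add(Mul(-5, Mul(89, Add(Add(Rational(23, 10), Rational(-28, 3)), 9))), 116) = Add(Mul(-5, Mul(89, Add(Rational(-211, 30), 9))), 116) = Add(Mul(-5, Mul(89, Rational(59, 30))), 116) = Add(Mul(-5, Rational(5251, 30)), 116) = Add(Rational(-5251, 6), 116) = Rational(-4555, 6)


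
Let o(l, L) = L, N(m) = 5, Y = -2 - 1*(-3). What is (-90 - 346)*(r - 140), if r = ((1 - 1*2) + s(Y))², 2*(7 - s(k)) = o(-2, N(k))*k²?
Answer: 55699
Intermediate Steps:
Y = 1 (Y = -2 + 3 = 1)
s(k) = 7 - 5*k²/2
r = 49/4 (r = ((1 - 1*2) + (7 - 5/2*1²))² = ((1 - 2) + (7 - 5/2*1))² = (-1 + (7 - 5/2))² = (-1 + 9/2)² = (7/2)² = 49/4 ≈ 12.250)
(-90 - 346)*(r - 140) = (-90 - 346)*(49/4 - 140) = -436*(-511/4) = 55699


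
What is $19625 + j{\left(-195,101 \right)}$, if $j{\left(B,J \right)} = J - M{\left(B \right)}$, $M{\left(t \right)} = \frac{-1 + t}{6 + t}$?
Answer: $\frac{532574}{27} \approx 19725.0$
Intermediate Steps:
$M{\left(t \right)} = \frac{-1 + t}{6 + t}$
$j{\left(B,J \right)} = J - \frac{-1 + B}{6 + B}$
$19625 + j{\left(-195,101 \right)} = 19625 + \frac{1 - -195 + 101 \left(6 - 195\right)}{6 - 195} = 19625 + \frac{1 + 195 + 101 \left(-189\right)}{-189} = 19625 - \frac{1 + 195 - 19089}{189} = 19625 - - \frac{2699}{27} = 19625 + \frac{2699}{27} = \frac{532574}{27}$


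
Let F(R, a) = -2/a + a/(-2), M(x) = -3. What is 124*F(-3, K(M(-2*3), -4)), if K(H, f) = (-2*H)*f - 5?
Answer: 52390/29 ≈ 1806.6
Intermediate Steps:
K(H, f) = -5 - 2*H*f (K(H, f) = -2*H*f - 5 = -5 - 2*H*f)
F(R, a) = -2/a - a/2 (F(R, a) = -2/a + a*(-½) = -2/a - a/2)
124*F(-3, K(M(-2*3), -4)) = 124*(-2/(-5 - 2*(-3)*(-4)) - (-5 - 2*(-3)*(-4))/2) = 124*(-2/(-5 - 24) - (-5 - 24)/2) = 124*(-2/(-29) - ½*(-29)) = 124*(-2*(-1/29) + 29/2) = 124*(2/29 + 29/2) = 124*(845/58) = 52390/29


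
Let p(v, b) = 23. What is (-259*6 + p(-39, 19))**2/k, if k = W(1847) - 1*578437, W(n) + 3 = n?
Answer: -2343961/576593 ≈ -4.0652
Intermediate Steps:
W(n) = -3 + n
k = -576593 (k = (-3 + 1847) - 1*578437 = 1844 - 578437 = -576593)
(-259*6 + p(-39, 19))**2/k = (-259*6 + 23)**2/(-576593) = (-1554 + 23)**2*(-1/576593) = (-1531)**2*(-1/576593) = 2343961*(-1/576593) = -2343961/576593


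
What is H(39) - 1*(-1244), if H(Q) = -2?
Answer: 1242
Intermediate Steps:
H(39) - 1*(-1244) = -2 - 1*(-1244) = -2 + 1244 = 1242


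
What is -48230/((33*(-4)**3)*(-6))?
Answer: -24115/6336 ≈ -3.8060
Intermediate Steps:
-48230/((33*(-4)**3)*(-6)) = -48230/((33*(-64))*(-6)) = -48230/((-2112*(-6))) = -48230/12672 = -48230*1/12672 = -24115/6336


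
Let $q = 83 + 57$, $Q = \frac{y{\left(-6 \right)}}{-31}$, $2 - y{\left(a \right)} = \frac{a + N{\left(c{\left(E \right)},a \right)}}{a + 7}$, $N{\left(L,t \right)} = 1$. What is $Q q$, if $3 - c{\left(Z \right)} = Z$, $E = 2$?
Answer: $- \frac{980}{31} \approx -31.613$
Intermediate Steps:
$c{\left(Z \right)} = 3 - Z$
$y{\left(a \right)} = 2 - \frac{1 + a}{7 + a}$ ($y{\left(a \right)} = 2 - \frac{a + 1}{a + 7} = 2 - \frac{1 + a}{7 + a}$)
$Q = - \frac{7}{31}$ ($Q = \frac{\frac{1}{7 - 6} \left(13 - 6\right)}{-31} = 1^{-1} \cdot 7 \left(- \frac{1}{31}\right) = 1 \cdot 7 \left(- \frac{1}{31}\right) = 7 \left(- \frac{1}{31}\right) = - \frac{7}{31} \approx -0.22581$)
$q = 140$
$Q q = \left(- \frac{7}{31}\right) 140 = - \frac{980}{31}$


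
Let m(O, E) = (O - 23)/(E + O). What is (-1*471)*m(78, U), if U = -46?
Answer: -25905/32 ≈ -809.53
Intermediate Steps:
m(O, E) = (-23 + O)/(E + O)
(-1*471)*m(78, U) = (-1*471)*((-23 + 78)/(-46 + 78)) = -471*55/32 = -25905/32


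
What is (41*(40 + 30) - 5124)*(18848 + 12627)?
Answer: -70944650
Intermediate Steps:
(41*(40 + 30) - 5124)*(18848 + 12627) = (41*70 - 5124)*31475 = (2870 - 5124)*31475 = -2254*31475 = -70944650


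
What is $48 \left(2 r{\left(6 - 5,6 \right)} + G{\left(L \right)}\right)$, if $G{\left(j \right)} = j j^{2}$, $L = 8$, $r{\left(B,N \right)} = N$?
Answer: $25152$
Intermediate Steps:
$G{\left(j \right)} = j^{3}$
$48 \left(2 r{\left(6 - 5,6 \right)} + G{\left(L \right)}\right) = 48 \left(2 \cdot 6 + 8^{3}\right) = 48 \left(12 + 512\right) = 48 \cdot 524 = 25152$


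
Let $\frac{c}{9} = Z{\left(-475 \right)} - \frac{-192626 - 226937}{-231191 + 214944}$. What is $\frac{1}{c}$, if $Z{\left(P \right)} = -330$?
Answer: $- \frac{16247}{52029657} \approx -0.00031226$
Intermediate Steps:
$c = - \frac{52029657}{16247}$ ($c = 9 \left(-330 - \frac{-192626 - 226937}{-231191 + 214944}\right) = 9 \left(-330 - - \frac{419563}{-16247}\right) = 9 \left(-330 - \left(-419563\right) \left(- \frac{1}{16247}\right)\right) = 9 \left(-330 - \frac{419563}{16247}\right) = 9 \left(- \frac{5781073}{16247}\right) = - \frac{52029657}{16247} \approx -3202.4$)
$\frac{1}{c} = \frac{1}{- \frac{52029657}{16247}} = - \frac{16247}{52029657}$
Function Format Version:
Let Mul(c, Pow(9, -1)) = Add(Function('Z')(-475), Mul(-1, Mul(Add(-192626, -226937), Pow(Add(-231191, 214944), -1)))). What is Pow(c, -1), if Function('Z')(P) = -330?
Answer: Rational(-16247, 52029657) ≈ -0.00031226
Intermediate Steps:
c = Rational(-52029657, 16247) (c = Mul(9, Add(-330, Mul(-1, Mul(Add(-192626, -226937), Pow(Add(-231191, 214944), -1))))) = Mul(9, Add(-330, Mul(-1, Mul(-419563, Pow(-16247, -1))))) = Mul(9, Add(-330, Mul(-1, Mul(-419563, Rational(-1, 16247))))) = Mul(9, Add(-330, Mul(-1, Rational(419563, 16247)))) = Mul(9, Add(-330, Rational(-419563, 16247))) = Mul(9, Rational(-5781073, 16247)) = Rational(-52029657, 16247) ≈ -3202.4)
Pow(c, -1) = Pow(Rational(-52029657, 16247), -1) = Rational(-16247, 52029657)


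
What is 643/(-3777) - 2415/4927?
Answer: -12289516/18609279 ≈ -0.66040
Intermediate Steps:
643/(-3777) - 2415/4927 = 643*(-1/3777) - 2415*1/4927 = -643/3777 - 2415/4927 = -12289516/18609279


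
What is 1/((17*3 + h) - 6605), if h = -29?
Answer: -1/6583 ≈ -0.00015191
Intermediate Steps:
1/((17*3 + h) - 6605) = 1/((17*3 - 29) - 6605) = 1/((51 - 29) - 6605) = 1/(22 - 6605) = 1/(-6583) = -1/6583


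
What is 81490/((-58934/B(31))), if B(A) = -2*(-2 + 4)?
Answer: 162980/29467 ≈ 5.5309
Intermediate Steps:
B(A) = -4 (B(A) = -2*2 = -4)
81490/((-58934/B(31))) = 81490/((-58934/(-4))) = 81490/((-58934*(-1/4))) = 81490/(29467/2) = 81490*(2/29467) = 162980/29467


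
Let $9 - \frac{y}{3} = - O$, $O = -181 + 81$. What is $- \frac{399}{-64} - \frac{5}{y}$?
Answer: $\frac{109247}{17472} \approx 6.2527$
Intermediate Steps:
$O = -100$
$y = -273$ ($y = 27 - 3 \left(\left(-1\right) \left(-100\right)\right) = 27 - 300 = -273$)
$- \frac{399}{-64} - \frac{5}{y} = - \frac{399}{-64} - \frac{5}{-273} = \left(-399\right) \left(- \frac{1}{64}\right) - - \frac{5}{273} = \frac{399}{64} + \frac{5}{273} = \frac{109247}{17472}$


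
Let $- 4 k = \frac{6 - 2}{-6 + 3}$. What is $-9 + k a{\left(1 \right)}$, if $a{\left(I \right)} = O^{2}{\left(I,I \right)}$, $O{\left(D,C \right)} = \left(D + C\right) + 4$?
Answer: $3$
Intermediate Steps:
$k = \frac{1}{3}$ ($k = - \frac{\left(6 - 2\right) \frac{1}{-6 + 3}}{4} = - \frac{4 \frac{1}{-3}}{4} = - \frac{4 \left(- \frac{1}{3}\right)}{4} = \left(- \frac{1}{4}\right) \left(- \frac{4}{3}\right) = \frac{1}{3} \approx 0.33333$)
$O{\left(D,C \right)} = 4 + C + D$ ($O{\left(D,C \right)} = \left(C + D\right) + 4 = 4 + C + D$)
$a{\left(I \right)} = \left(4 + 2 I\right)^{2}$ ($a{\left(I \right)} = \left(4 + I + I\right)^{2} = \left(4 + 2 I\right)^{2}$)
$-9 + k a{\left(1 \right)} = -9 + \frac{4 \left(2 + 1\right)^{2}}{3} = -9 + \frac{4 \cdot 3^{2}}{3} = -9 + \frac{4 \cdot 9}{3} = -9 + \frac{1}{3} \cdot 36 = -9 + 12 = 3$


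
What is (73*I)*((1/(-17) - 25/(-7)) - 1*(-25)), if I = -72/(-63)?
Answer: 1981512/833 ≈ 2378.8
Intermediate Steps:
I = 8/7 (I = -72*(-1/63) = 8/7 ≈ 1.1429)
(73*I)*((1/(-17) - 25/(-7)) - 1*(-25)) = (73*(8/7))*((1/(-17) - 25/(-7)) - 1*(-25)) = 584*((1*(-1/17) - 25*(-⅐)) + 25)/7 = 584*((-1/17 + 25/7) + 25)/7 = 584*(418/119 + 25)/7 = (584/7)*(3393/119) = 1981512/833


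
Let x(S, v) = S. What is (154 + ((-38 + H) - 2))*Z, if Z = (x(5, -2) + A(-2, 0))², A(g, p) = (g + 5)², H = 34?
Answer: 29008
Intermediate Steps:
A(g, p) = (5 + g)²
Z = 196 (Z = (5 + (5 - 2)²)² = (5 + 3²)² = (5 + 9)² = 14² = 196)
(154 + ((-38 + H) - 2))*Z = (154 + ((-38 + 34) - 2))*196 = (154 + (-4 - 2))*196 = (154 - 6)*196 = 148*196 = 29008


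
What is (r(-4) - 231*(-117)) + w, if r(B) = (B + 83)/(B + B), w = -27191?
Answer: -1391/8 ≈ -173.88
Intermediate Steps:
r(B) = (83 + B)/(2*B) (r(B) = (83 + B)/((2*B)) = (83 + B)*(1/(2*B)) = (83 + B)/(2*B))
(r(-4) - 231*(-117)) + w = ((½)*(83 - 4)/(-4) - 231*(-117)) - 27191 = ((½)*(-¼)*79 + 27027) - 27191 = (-79/8 + 27027) - 27191 = 216137/8 - 27191 = -1391/8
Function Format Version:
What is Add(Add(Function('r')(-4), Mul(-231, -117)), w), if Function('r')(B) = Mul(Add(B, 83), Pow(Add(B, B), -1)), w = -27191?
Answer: Rational(-1391, 8) ≈ -173.88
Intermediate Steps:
Function('r')(B) = Mul(Rational(1, 2), Pow(B, -1), Add(83, B)) (Function('r')(B) = Mul(Add(83, B), Pow(Mul(2, B), -1)) = Mul(Add(83, B), Mul(Rational(1, 2), Pow(B, -1))) = Mul(Rational(1, 2), Pow(B, -1), Add(83, B)))
Add(Add(Function('r')(-4), Mul(-231, -117)), w) = Add(Add(Mul(Rational(1, 2), Pow(-4, -1), Add(83, -4)), Mul(-231, -117)), -27191) = Add(Add(Mul(Rational(1, 2), Rational(-1, 4), 79), 27027), -27191) = Add(Add(Rational(-79, 8), 27027), -27191) = Add(Rational(216137, 8), -27191) = Rational(-1391, 8)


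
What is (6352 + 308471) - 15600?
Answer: 299223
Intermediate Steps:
(6352 + 308471) - 15600 = 314823 - 15600 = 299223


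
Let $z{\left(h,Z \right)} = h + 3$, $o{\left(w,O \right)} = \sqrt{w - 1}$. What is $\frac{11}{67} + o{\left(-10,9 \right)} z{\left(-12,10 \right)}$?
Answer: $\frac{11}{67} - 9 i \sqrt{11} \approx 0.16418 - 29.85 i$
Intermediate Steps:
$o{\left(w,O \right)} = \sqrt{-1 + w}$
$z{\left(h,Z \right)} = 3 + h$
$\frac{11}{67} + o{\left(-10,9 \right)} z{\left(-12,10 \right)} = \frac{11}{67} + \sqrt{-1 - 10} \left(3 - 12\right) = 11 \cdot \frac{1}{67} + \sqrt{-11} \left(-9\right) = \frac{11}{67} + i \sqrt{11} \left(-9\right) = \frac{11}{67} - 9 i \sqrt{11}$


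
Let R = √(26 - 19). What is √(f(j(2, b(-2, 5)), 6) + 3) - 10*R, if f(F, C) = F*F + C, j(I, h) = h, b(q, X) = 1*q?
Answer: √13 - 10*√7 ≈ -22.852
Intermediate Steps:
b(q, X) = q
f(F, C) = C + F² (f(F, C) = F² + C = C + F²)
R = √7 ≈ 2.6458
√(f(j(2, b(-2, 5)), 6) + 3) - 10*R = √((6 + (-2)²) + 3) - 10*√7 = √((6 + 4) + 3) - 10*√7 = √(10 + 3) - 10*√7 = √13 - 10*√7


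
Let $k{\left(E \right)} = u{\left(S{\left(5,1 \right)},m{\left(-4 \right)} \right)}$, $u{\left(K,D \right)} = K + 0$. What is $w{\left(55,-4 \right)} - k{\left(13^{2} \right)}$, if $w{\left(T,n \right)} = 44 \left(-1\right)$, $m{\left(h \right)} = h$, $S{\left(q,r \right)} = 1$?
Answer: $-45$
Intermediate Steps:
$w{\left(T,n \right)} = -44$
$u{\left(K,D \right)} = K$
$k{\left(E \right)} = 1$
$w{\left(55,-4 \right)} - k{\left(13^{2} \right)} = -44 - 1 = -45$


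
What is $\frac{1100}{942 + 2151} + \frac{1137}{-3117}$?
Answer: $- \frac{29347}{3213627} \approx -0.009132$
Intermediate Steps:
$\frac{1100}{942 + 2151} + \frac{1137}{-3117} = \frac{1100}{3093} + 1137 \left(- \frac{1}{3117}\right) = 1100 \cdot \frac{1}{3093} - \frac{379}{1039} = \frac{1100}{3093} - \frac{379}{1039} = - \frac{29347}{3213627}$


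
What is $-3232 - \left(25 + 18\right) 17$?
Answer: $-3963$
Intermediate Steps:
$-3232 - \left(25 + 18\right) 17 = -3232 - 43 \cdot 17 = -3232 - 731 = -3963$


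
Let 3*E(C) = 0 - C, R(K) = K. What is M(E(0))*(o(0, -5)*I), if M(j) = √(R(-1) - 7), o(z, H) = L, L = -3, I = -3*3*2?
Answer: 108*I*√2 ≈ 152.74*I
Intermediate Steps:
I = -18 (I = -9*2 = -18)
E(C) = -C/3 (E(C) = (0 - C)/3 = (-C)/3 = -C/3)
o(z, H) = -3
M(j) = 2*I*√2 (M(j) = √(-1 - 7) = √(-8) = 2*I*√2)
M(E(0))*(o(0, -5)*I) = (2*I*√2)*(-3*(-18)) = (2*I*√2)*54 = 108*I*√2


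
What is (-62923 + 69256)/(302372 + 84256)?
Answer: 2111/128876 ≈ 0.016380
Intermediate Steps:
(-62923 + 69256)/(302372 + 84256) = 6333/386628 = 6333*(1/386628) = 2111/128876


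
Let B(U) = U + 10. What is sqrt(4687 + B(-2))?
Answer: sqrt(4695) ≈ 68.520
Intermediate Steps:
B(U) = 10 + U
sqrt(4687 + B(-2)) = sqrt(4687 + (10 - 2)) = sqrt(4687 + 8) = sqrt(4695)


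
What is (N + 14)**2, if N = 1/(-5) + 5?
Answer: 8836/25 ≈ 353.44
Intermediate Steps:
N = 24/5 (N = -1/5 + 5 = 24/5 ≈ 4.8000)
(N + 14)**2 = (24/5 + 14)**2 = (94/5)**2 = 8836/25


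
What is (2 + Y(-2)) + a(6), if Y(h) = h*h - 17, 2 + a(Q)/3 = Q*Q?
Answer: 91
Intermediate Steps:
a(Q) = -6 + 3*Q² (a(Q) = -6 + 3*(Q*Q) = -6 + 3*Q²)
Y(h) = -17 + h² (Y(h) = h² - 17 = -17 + h²)
(2 + Y(-2)) + a(6) = (2 + (-17 + (-2)²)) + (-6 + 3*6²) = (2 + (-17 + 4)) + (-6 + 3*36) = (2 - 13) + (-6 + 108) = -11 + 102 = 91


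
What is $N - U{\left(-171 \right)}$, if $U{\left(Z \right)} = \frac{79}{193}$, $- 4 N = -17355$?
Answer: $\frac{3349199}{772} \approx 4338.3$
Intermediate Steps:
$N = \frac{17355}{4}$ ($N = \left(- \frac{1}{4}\right) \left(-17355\right) = \frac{17355}{4} \approx 4338.8$)
$U{\left(Z \right)} = \frac{79}{193}$ ($U{\left(Z \right)} = 79 \cdot \frac{1}{193} = \frac{79}{193}$)
$N - U{\left(-171 \right)} = \frac{17355}{4} - \frac{79}{193} = \frac{3349199}{772}$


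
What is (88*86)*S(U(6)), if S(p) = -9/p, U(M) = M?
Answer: -11352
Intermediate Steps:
(88*86)*S(U(6)) = (88*86)*(-9/6) = 7568*(-9*⅙) = 7568*(-3/2) = -11352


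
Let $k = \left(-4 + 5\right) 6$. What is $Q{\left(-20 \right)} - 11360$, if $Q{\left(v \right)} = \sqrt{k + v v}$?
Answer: $-11360 + \sqrt{406} \approx -11340.0$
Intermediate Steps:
$k = 6$ ($k = 1 \cdot 6 = 6$)
$Q{\left(v \right)} = \sqrt{6 + v^{2}}$ ($Q{\left(v \right)} = \sqrt{6 + v v} = \sqrt{6 + v^{2}}$)
$Q{\left(-20 \right)} - 11360 = \sqrt{6 + \left(-20\right)^{2}} - 11360 = \sqrt{6 + 400} - 11360 = \sqrt{406} - 11360 = -11360 + \sqrt{406}$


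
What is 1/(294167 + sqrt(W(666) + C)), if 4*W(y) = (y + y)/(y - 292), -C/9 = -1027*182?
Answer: 110018458/32363170581629 - 3*sqrt(26144796502)/32363170581629 ≈ 3.3845e-6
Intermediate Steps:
C = 1682226 (C = -(-9243)*182 = -9*(-186914) = 1682226)
W(y) = y/(2*(-292 + y)) (W(y) = ((y + y)/(y - 292))/4 = ((2*y)/(-292 + y))/4 = (2*y/(-292 + y))/4 = y/(2*(-292 + y)))
1/(294167 + sqrt(W(666) + C)) = 1/(294167 + sqrt((1/2)*666/(-292 + 666) + 1682226)) = 1/(294167 + sqrt((1/2)*666/374 + 1682226)) = 1/(294167 + sqrt((1/2)*666*(1/374) + 1682226)) = 1/(294167 + sqrt(333/374 + 1682226)) = 1/(294167 + sqrt(629152857/374)) = 1/(294167 + 3*sqrt(26144796502)/374)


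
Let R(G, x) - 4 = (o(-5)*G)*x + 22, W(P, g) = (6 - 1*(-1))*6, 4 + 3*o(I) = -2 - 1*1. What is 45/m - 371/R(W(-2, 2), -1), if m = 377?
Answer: -134287/46748 ≈ -2.8726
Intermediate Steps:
o(I) = -7/3 (o(I) = -4/3 + (-2 - 1*1)/3 = -4/3 + (-2 - 1)/3 = -4/3 + (1/3)*(-3) = -4/3 - 1 = -7/3)
W(P, g) = 42 (W(P, g) = (6 + 1)*6 = 7*6 = 42)
R(G, x) = 26 - 7*G*x/3 (R(G, x) = 4 + ((-7*G/3)*x + 22) = 4 + (-7*G*x/3 + 22) = 4 + (22 - 7*G*x/3) = 26 - 7*G*x/3)
45/m - 371/R(W(-2, 2), -1) = 45/377 - 371/(26 - 7/3*42*(-1)) = 45*(1/377) - 371/(26 + 98) = 45/377 - 371/124 = -134287/46748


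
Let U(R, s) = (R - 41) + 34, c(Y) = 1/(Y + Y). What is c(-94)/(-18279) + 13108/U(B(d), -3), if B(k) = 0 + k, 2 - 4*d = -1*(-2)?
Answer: -45045012809/24055164 ≈ -1872.6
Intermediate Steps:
d = 0 (d = 1/2 - (-1)*(-2)/4 = 1/2 - 1/4*2 = 1/2 - 1/2 = 0)
B(k) = k
c(Y) = 1/(2*Y)
U(R, s) = -7 + R (U(R, s) = (-41 + R) + 34 = -7 + R)
c(-94)/(-18279) + 13108/U(B(d), -3) = ((1/2)/(-94))/(-18279) + 13108/(-7 + 0) = ((1/2)*(-1/94))*(-1/18279) + 13108/(-7) = -1/188*(-1/18279) + 13108*(-1/7) = 1/3436452 - 13108/7 = -45045012809/24055164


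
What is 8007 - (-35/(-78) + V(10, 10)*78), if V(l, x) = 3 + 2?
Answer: 594091/78 ≈ 7616.6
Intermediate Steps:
V(l, x) = 5
8007 - (-35/(-78) + V(10, 10)*78) = 8007 - (-35/(-78) + 5*78) = 8007 - (-35*(-1/78) + 390) = 8007 - (35/78 + 390) = 8007 - 1*30455/78 = 8007 - 30455/78 = 594091/78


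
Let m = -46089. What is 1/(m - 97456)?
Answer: -1/143545 ≈ -6.9665e-6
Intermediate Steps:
1/(m - 97456) = 1/(-46089 - 97456) = 1/(-143545) = -1/143545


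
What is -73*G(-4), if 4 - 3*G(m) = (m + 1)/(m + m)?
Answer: -2117/24 ≈ -88.208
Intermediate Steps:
G(m) = 4/3 - (1 + m)/(6*m) (G(m) = 4/3 - (m + 1)/(3*(m + m)) = 4/3 - (1 + m)/(3*(2*m)) = 4/3 - (1 + m)*1/(2*m)/3 = 4/3 - (1 + m)/(6*m))
-73*G(-4) = -73*(-1 + 7*(-4))/(6*(-4)) = -73*(-1)*(-1 - 28)/(6*4) = -73*(-1)*(-29)/(6*4) = -73*29/24 = -2117/24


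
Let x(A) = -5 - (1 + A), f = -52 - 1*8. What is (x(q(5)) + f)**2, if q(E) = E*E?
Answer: 8281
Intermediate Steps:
q(E) = E**2
f = -60 (f = -52 - 8 = -60)
x(A) = -6 - A (x(A) = -5 + (-1 - A) = -6 - A)
(x(q(5)) + f)**2 = ((-6 - 1*5**2) - 60)**2 = ((-6 - 1*25) - 60)**2 = ((-6 - 25) - 60)**2 = (-31 - 60)**2 = (-91)**2 = 8281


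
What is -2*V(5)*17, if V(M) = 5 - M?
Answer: 0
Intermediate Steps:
-2*V(5)*17 = -2*(5 - 1*5)*17 = -2*(5 - 5)*17 = -2*0*17 = 0*17 = 0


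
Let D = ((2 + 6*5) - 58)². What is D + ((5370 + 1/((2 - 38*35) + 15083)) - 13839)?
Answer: -107192714/13755 ≈ -7793.0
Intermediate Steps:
D = 676 (D = ((2 + 30) - 58)² = (32 - 58)² = (-26)² = 676)
D + ((5370 + 1/((2 - 38*35) + 15083)) - 13839) = 676 + ((5370 + 1/((2 - 38*35) + 15083)) - 13839) = 676 + ((5370 + 1/((2 - 1330) + 15083)) - 13839) = 676 + ((5370 + 1/(-1328 + 15083)) - 13839) = 676 + ((5370 + 1/13755) - 13839) = 676 + (73864351/13755 - 13839) = 676 - 116491094/13755 = -107192714/13755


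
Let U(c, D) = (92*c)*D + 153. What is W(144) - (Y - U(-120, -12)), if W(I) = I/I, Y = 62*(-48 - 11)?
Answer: 136292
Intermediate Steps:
Y = -3658 (Y = 62*(-59) = -3658)
U(c, D) = 153 + 92*D*c (U(c, D) = 92*D*c + 153 = 153 + 92*D*c)
W(I) = 1
W(144) - (Y - U(-120, -12)) = 1 - (-3658 - (153 + 92*(-12)*(-120))) = 1 - (-3658 - (153 + 132480)) = 1 - (-3658 - 1*132633) = 1 - (-3658 - 132633) = 1 - 1*(-136291) = 1 + 136291 = 136292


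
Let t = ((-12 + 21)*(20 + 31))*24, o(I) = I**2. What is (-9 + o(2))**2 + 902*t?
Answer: 9936457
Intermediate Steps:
t = 11016 (t = (9*51)*24 = 459*24 = 11016)
(-9 + o(2))**2 + 902*t = (-9 + 2**2)**2 + 902*11016 = (-9 + 4)**2 + 9936432 = (-5)**2 + 9936432 = 25 + 9936432 = 9936457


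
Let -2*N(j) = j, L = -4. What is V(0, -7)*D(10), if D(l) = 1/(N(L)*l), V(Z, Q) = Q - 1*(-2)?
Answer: -¼ ≈ -0.25000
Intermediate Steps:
N(j) = -j/2
V(Z, Q) = 2 + Q (V(Z, Q) = Q + 2 = 2 + Q)
D(l) = 1/(2*l) (D(l) = 1/(((-½*(-4)))*l) = 1/(2*l))
V(0, -7)*D(10) = (2 - 7)*((½)/10) = -5/(2*10) = -5*1/20 = -¼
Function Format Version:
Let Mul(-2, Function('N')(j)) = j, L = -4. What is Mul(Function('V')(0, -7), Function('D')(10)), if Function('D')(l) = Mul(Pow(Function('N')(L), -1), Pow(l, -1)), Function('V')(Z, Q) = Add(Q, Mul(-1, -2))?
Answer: Rational(-1, 4) ≈ -0.25000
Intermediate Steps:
Function('N')(j) = Mul(Rational(-1, 2), j)
Function('V')(Z, Q) = Add(2, Q) (Function('V')(Z, Q) = Add(Q, 2) = Add(2, Q))
Function('D')(l) = Mul(Rational(1, 2), Pow(l, -1)) (Function('D')(l) = Mul(Pow(Mul(Rational(-1, 2), -4), -1), Pow(l, -1)) = Mul(Pow(2, -1), Pow(l, -1)) = Mul(Rational(1, 2), Pow(l, -1)))
Mul(Function('V')(0, -7), Function('D')(10)) = Mul(Add(2, -7), Mul(Rational(1, 2), Pow(10, -1))) = Mul(-5, Mul(Rational(1, 2), Rational(1, 10))) = Mul(-5, Rational(1, 20)) = Rational(-1, 4)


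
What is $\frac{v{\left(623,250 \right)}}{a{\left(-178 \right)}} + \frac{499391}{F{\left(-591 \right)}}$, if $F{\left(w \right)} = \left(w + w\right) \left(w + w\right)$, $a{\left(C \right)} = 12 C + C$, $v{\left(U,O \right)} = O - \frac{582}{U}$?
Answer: $\frac{19351696745}{77466334428} \approx 0.24981$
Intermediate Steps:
$a{\left(C \right)} = 13 C$
$F{\left(w \right)} = 4 w^{2}$ ($F{\left(w \right)} = 2 w 2 w = 4 w^{2}$)
$\frac{v{\left(623,250 \right)}}{a{\left(-178 \right)}} + \frac{499391}{F{\left(-591 \right)}} = \frac{250 - \frac{582}{623}}{13 \left(-178\right)} + \frac{499391}{4 \left(-591\right)^{2}} = \frac{250 - \frac{582}{623}}{-2314} + \frac{499391}{4 \cdot 349281} = \left(250 - \frac{582}{623}\right) \left(- \frac{1}{2314}\right) + \frac{499391}{1397124} = \frac{155168}{623} \left(- \frac{1}{2314}\right) + 499391 \cdot \frac{1}{1397124} = - \frac{5968}{55447} + \frac{499391}{1397124} = \frac{19351696745}{77466334428}$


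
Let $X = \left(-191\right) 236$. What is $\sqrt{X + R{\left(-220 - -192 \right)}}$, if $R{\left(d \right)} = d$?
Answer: $4 i \sqrt{2819} \approx 212.38 i$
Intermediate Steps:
$X = -45076$
$\sqrt{X + R{\left(-220 - -192 \right)}} = \sqrt{-45076 - 28} = \sqrt{-45104} = 4 i \sqrt{2819}$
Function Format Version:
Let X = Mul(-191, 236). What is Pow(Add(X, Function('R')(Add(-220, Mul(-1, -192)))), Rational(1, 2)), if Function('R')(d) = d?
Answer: Mul(4, I, Pow(2819, Rational(1, 2))) ≈ Mul(212.38, I)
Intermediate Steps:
X = -45076
Pow(Add(X, Function('R')(Add(-220, Mul(-1, -192)))), Rational(1, 2)) = Pow(Add(-45076, Add(-220, Mul(-1, -192))), Rational(1, 2)) = Pow(Add(-45076, Add(-220, 192)), Rational(1, 2)) = Pow(Add(-45076, -28), Rational(1, 2)) = Pow(-45104, Rational(1, 2)) = Mul(4, I, Pow(2819, Rational(1, 2)))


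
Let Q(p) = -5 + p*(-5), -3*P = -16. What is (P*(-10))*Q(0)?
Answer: 800/3 ≈ 266.67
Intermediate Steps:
P = 16/3 (P = -1/3*(-16) = 16/3 ≈ 5.3333)
Q(p) = -5 - 5*p
(P*(-10))*Q(0) = ((16/3)*(-10))*(-5 - 5*0) = -160*(-5 + 0)/3 = -160/3*(-5) = 800/3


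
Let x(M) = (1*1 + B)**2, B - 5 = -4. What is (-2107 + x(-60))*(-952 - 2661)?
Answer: 7598139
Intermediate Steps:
B = 1 (B = 5 - 4 = 1)
x(M) = 4 (x(M) = (1*1 + 1)**2 = (1 + 1)**2 = 2**2 = 4)
(-2107 + x(-60))*(-952 - 2661) = (-2107 + 4)*(-952 - 2661) = -2103*(-3613) = 7598139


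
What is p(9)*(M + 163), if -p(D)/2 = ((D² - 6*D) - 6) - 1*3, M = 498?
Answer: -23796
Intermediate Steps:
p(D) = 18 - 2*D² + 12*D (p(D) = -2*(((D² - 6*D) - 6) - 1*3) = -2*((-6 + D² - 6*D) - 3) = -2*(-9 + D² - 6*D) = 18 - 2*D² + 12*D)
p(9)*(M + 163) = (18 - 2*9² + 12*9)*(498 + 163) = (18 - 2*81 + 108)*661 = (18 - 162 + 108)*661 = -36*661 = -23796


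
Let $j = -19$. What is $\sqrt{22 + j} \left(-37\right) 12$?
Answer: $- 444 \sqrt{3} \approx -769.03$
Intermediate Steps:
$\sqrt{22 + j} \left(-37\right) 12 = \sqrt{22 - 19} \left(-37\right) 12 = \sqrt{3} \left(-37\right) 12 = - 37 \sqrt{3} \cdot 12 = - 444 \sqrt{3}$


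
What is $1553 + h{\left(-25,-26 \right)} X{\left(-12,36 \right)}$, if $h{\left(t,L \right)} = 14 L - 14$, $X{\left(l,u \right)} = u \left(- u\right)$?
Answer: $491441$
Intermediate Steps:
$X{\left(l,u \right)} = - u^{2}$
$h{\left(t,L \right)} = -14 + 14 L$
$1553 + h{\left(-25,-26 \right)} X{\left(-12,36 \right)} = 1553 + \left(-14 + 14 \left(-26\right)\right) \left(- 36^{2}\right) = 1553 + \left(-14 - 364\right) \left(\left(-1\right) 1296\right) = 1553 - -489888 = 1553 + 489888 = 491441$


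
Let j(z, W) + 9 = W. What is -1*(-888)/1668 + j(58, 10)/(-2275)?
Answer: 168211/316225 ≈ 0.53193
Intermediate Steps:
j(z, W) = -9 + W
-1*(-888)/1668 + j(58, 10)/(-2275) = -1*(-888)/1668 + (-9 + 10)/(-2275) = 888*(1/1668) + 1*(-1/2275) = 74/139 - 1/2275 = 168211/316225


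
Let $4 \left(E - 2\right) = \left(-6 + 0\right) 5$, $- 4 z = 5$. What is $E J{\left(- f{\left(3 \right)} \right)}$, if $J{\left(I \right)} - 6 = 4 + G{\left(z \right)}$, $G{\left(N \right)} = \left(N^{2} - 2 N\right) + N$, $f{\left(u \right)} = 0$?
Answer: $- \frac{2255}{32} \approx -70.469$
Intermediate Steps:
$z = - \frac{5}{4}$ ($z = \left(- \frac{1}{4}\right) 5 = - \frac{5}{4} \approx -1.25$)
$G{\left(N \right)} = N^{2} - N$
$J{\left(I \right)} = \frac{205}{16}$ ($J{\left(I \right)} = 6 + \left(4 - \frac{5 \left(-1 - \frac{5}{4}\right)}{4}\right) = 6 + \left(4 - - \frac{45}{16}\right) = 6 + \left(4 + \frac{45}{16}\right) = 6 + \frac{109}{16} = \frac{205}{16}$)
$E = - \frac{11}{2}$ ($E = 2 + \frac{\left(-6 + 0\right) 5}{4} = 2 + \frac{\left(-6\right) 5}{4} = 2 + \frac{1}{4} \left(-30\right) = 2 - \frac{15}{2} = - \frac{11}{2} \approx -5.5$)
$E J{\left(- f{\left(3 \right)} \right)} = \left(- \frac{11}{2}\right) \frac{205}{16} = - \frac{2255}{32}$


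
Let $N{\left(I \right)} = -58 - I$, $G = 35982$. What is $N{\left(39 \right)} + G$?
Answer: $35885$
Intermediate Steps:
$N{\left(39 \right)} + G = \left(-58 - 39\right) + 35982 = -97 + 35982 = 35885$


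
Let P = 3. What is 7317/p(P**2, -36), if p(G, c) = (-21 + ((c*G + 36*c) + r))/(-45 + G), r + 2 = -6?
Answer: 263412/1649 ≈ 159.74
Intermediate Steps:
r = -8 (r = -2 - 6 = -8)
p(G, c) = (-29 + 36*c + G*c)/(-45 + G) (p(G, c) = (-21 + ((c*G + 36*c) - 8))/(-45 + G) = (-21 + ((G*c + 36*c) - 8))/(-45 + G) = (-21 + ((36*c + G*c) - 8))/(-45 + G) = (-21 + (-8 + 36*c + G*c))/(-45 + G) = (-29 + 36*c + G*c)/(-45 + G))
7317/p(P**2, -36) = 7317/(((-29 + 36*(-36) + 3**2*(-36))/(-45 + 3**2))) = 7317/(((-29 - 1296 + 9*(-36))/(-45 + 9))) = 7317/(((-29 - 1296 - 324)/(-36))) = 7317/((-1/36*(-1649))) = 7317/(1649/36) = 7317*(36/1649) = 263412/1649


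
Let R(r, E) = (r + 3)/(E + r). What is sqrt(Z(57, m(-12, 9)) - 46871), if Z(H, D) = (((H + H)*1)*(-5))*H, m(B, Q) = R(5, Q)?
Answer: I*sqrt(79361) ≈ 281.71*I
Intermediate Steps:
R(r, E) = (3 + r)/(E + r)
m(B, Q) = 8/(5 + Q) (m(B, Q) = (3 + 5)/(Q + 5) = 8/(5 + Q))
Z(H, D) = -10*H**2 (Z(H, D) = (((2*H)*1)*(-5))*H = ((2*H)*(-5))*H = (-10*H)*H = -10*H**2)
sqrt(Z(57, m(-12, 9)) - 46871) = sqrt(-10*57**2 - 46871) = sqrt(-10*3249 - 46871) = sqrt(-32490 - 46871) = sqrt(-79361) = I*sqrt(79361)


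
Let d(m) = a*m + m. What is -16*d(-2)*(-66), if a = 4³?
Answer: -137280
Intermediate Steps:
a = 64
d(m) = 65*m (d(m) = 64*m + m = 65*m)
-16*d(-2)*(-66) = -1040*(-2)*(-66) = -16*(-130)*(-66) = 2080*(-66) = -137280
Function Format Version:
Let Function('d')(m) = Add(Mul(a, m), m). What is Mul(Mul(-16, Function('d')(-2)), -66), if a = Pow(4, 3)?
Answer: -137280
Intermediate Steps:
a = 64
Function('d')(m) = Mul(65, m) (Function('d')(m) = Add(Mul(64, m), m) = Mul(65, m))
Mul(Mul(-16, Function('d')(-2)), -66) = Mul(Mul(-16, Mul(65, -2)), -66) = Mul(Mul(-16, -130), -66) = Mul(2080, -66) = -137280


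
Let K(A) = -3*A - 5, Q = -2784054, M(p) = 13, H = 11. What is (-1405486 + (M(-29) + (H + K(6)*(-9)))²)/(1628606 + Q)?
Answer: 1352125/1155448 ≈ 1.1702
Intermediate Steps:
K(A) = -5 - 3*A
(-1405486 + (M(-29) + (H + K(6)*(-9)))²)/(1628606 + Q) = (-1405486 + (13 + (11 + (-5 - 3*6)*(-9)))²)/(1628606 - 2784054) = (-1405486 + (13 + (11 + (-5 - 18)*(-9)))²)/(-1155448) = (-1405486 + (13 + (11 - 23*(-9)))²)*(-1/1155448) = (-1405486 + (13 + (11 + 207))²)*(-1/1155448) = (-1405486 + (13 + 218)²)*(-1/1155448) = (-1405486 + 231²)*(-1/1155448) = (-1405486 + 53361)*(-1/1155448) = -1352125*(-1/1155448) = 1352125/1155448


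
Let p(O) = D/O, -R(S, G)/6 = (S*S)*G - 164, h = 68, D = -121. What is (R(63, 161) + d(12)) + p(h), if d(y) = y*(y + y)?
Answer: -260629297/68 ≈ -3.8328e+6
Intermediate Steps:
d(y) = 2*y² (d(y) = y*(2*y) = 2*y²)
R(S, G) = 984 - 6*G*S² (R(S, G) = -6*((S*S)*G - 164) = -6*(S²*G - 164) = -6*(G*S² - 164) = -6*(-164 + G*S²) = 984 - 6*G*S²)
p(O) = -121/O
(R(63, 161) + d(12)) + p(h) = ((984 - 6*161*63²) + 2*12²) - 121/68 = ((984 - 6*161*3969) + 2*144) - 121*1/68 = ((984 - 3834054) + 288) - 121/68 = (-3833070 + 288) - 121/68 = -3832782 - 121/68 = -260629297/68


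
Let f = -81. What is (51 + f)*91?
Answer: -2730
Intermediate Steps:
(51 + f)*91 = (51 - 81)*91 = -30*91 = -2730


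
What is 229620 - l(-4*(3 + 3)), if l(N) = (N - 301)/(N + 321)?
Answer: 68197465/297 ≈ 2.2962e+5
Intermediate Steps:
l(N) = (-301 + N)/(321 + N)
229620 - l(-4*(3 + 3)) = 229620 - (-301 - 4*(3 + 3))/(321 - 4*(3 + 3)) = 229620 - (-301 - 4*6)/(321 - 4*6) = 229620 - (-301 - 24)/(321 - 24) = 229620 - (-325)/297 = 229620 - 1*(-325/297) = 229620 + 325/297 = 68197465/297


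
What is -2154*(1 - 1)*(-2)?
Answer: 0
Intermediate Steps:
-2154*(1 - 1)*(-2) = -0*(-2) = -2154*0 = 0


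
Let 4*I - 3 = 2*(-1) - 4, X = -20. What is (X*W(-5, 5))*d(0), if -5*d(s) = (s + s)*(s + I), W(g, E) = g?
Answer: 0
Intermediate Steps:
I = -¾ (I = ¾ + (2*(-1) - 4)/4 = ¾ + (-2 - 4)/4 = ¾ + (¼)*(-6) = ¾ - 3/2 = -¾ ≈ -0.75000)
d(s) = -2*s*(-¾ + s)/5 (d(s) = -(s + s)*(s - ¾)/5 = -2*s*(-¾ + s)/5)
(X*W(-5, 5))*d(0) = (-20*(-5))*((⅒)*0*(3 - 4*0)) = 100*((⅒)*0*(3 + 0)) = 100*((⅒)*0*3) = 100*0 = 0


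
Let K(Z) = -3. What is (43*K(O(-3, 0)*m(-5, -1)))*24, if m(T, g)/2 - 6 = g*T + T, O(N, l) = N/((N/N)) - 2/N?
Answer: -3096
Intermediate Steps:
O(N, l) = N - 2/N (O(N, l) = N/1 - 2/N = N*1 - 2/N = N - 2/N)
m(T, g) = 12 + 2*T + 2*T*g (m(T, g) = 12 + 2*(g*T + T) = 12 + 2*(T*g + T) = 12 + 2*(T + T*g) = 12 + (2*T + 2*T*g) = 12 + 2*T + 2*T*g)
(43*K(O(-3, 0)*m(-5, -1)))*24 = (43*(-3))*24 = -129*24 = -3096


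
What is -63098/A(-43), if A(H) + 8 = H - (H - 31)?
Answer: -63098/23 ≈ -2743.4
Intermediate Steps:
A(H) = 23 (A(H) = -8 + (H - (H - 31)) = -8 + (H - (-31 + H)) = -8 + (H + (31 - H)) = -8 + 31 = 23)
-63098/A(-43) = -63098/23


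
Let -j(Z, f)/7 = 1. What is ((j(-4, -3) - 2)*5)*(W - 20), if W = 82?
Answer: -2790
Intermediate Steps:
j(Z, f) = -7 (j(Z, f) = -7*1 = -7)
((j(-4, -3) - 2)*5)*(W - 20) = ((-7 - 2)*5)*(82 - 20) = -9*5*62 = -45*62 = -2790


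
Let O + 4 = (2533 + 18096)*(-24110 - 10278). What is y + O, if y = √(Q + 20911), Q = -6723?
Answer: -709390056 + 2*√3547 ≈ -7.0939e+8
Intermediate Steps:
O = -709390056 (O = -4 + (2533 + 18096)*(-24110 - 10278) = -4 + 20629*(-34388) = -4 - 709390052 = -709390056)
y = 2*√3547 (y = √(-6723 + 20911) = √14188 = 2*√3547 ≈ 119.11)
y + O = 2*√3547 - 709390056 = -709390056 + 2*√3547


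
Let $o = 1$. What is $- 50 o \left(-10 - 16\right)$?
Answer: $1300$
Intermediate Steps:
$- 50 o \left(-10 - 16\right) = \left(-50\right) 1 \left(-10 - 16\right) = - 50 \left(-10 - 16\right) = \left(-50\right) \left(-26\right) = 1300$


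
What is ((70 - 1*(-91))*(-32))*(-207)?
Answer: 1066464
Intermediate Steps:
((70 - 1*(-91))*(-32))*(-207) = ((70 + 91)*(-32))*(-207) = (161*(-32))*(-207) = -5152*(-207) = 1066464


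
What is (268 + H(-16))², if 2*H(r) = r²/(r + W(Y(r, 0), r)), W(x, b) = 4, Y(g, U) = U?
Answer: 595984/9 ≈ 66221.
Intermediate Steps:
H(r) = r²/(2*(4 + r)) (H(r) = (r²/(r + 4))/2 = (r²/(4 + r))/2 = r²/(2*(4 + r)))
(268 + H(-16))² = (268 + (½)*(-16)²/(4 - 16))² = (268 + (½)*256/(-12))² = (268 + (½)*256*(-1/12))² = (268 - 32/3)² = (772/3)² = 595984/9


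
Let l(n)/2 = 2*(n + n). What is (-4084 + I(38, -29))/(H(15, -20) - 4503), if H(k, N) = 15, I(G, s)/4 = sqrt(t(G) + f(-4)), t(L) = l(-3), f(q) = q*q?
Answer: 1021/1122 - I*sqrt(2)/561 ≈ 0.90998 - 0.0025209*I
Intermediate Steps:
l(n) = 8*n (l(n) = 2*(2*(n + n)) = 2*(2*(2*n)) = 2*(4*n) = 8*n)
f(q) = q**2
t(L) = -24 (t(L) = 8*(-3) = -24)
I(G, s) = 8*I*sqrt(2) (I(G, s) = 4*sqrt(-24 + (-4)**2) = 4*sqrt(-24 + 16) = 4*sqrt(-8) = 4*(2*I*sqrt(2)) = 8*I*sqrt(2))
(-4084 + I(38, -29))/(H(15, -20) - 4503) = (-4084 + 8*I*sqrt(2))/(15 - 4503) = (-4084 + 8*I*sqrt(2))/(-4488) = (-4084 + 8*I*sqrt(2))*(-1/4488) = 1021/1122 - I*sqrt(2)/561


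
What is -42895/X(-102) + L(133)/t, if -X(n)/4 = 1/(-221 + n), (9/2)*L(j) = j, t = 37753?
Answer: -247770484999/71532 ≈ -3.4638e+6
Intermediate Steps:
L(j) = 2*j/9
X(n) = -4/(-221 + n)
-42895/X(-102) + L(133)/t = -42895/((-4/(-221 - 102))) + ((2/9)*133)/37753 = -42895/((-4/(-323))) + (266/9)*(1/37753) = -42895/((-4*(-1/323))) + 14/17883 = -42895/4/323 + 14/17883 = -42895*323/4 + 14/17883 = -13855085/4 + 14/17883 = -247770484999/71532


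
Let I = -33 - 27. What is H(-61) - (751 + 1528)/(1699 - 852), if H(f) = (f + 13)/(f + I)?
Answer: -1943/847 ≈ -2.2940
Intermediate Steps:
I = -60
H(f) = (13 + f)/(-60 + f) (H(f) = (f + 13)/(f - 60) = (13 + f)/(-60 + f))
H(-61) - (751 + 1528)/(1699 - 852) = (13 - 61)/(-60 - 61) - (751 + 1528)/(1699 - 852) = -48/(-121) - 2279/847 = -1/121*(-48) - 2279/847 = 48/121 - 1*2279/847 = 48/121 - 2279/847 = -1943/847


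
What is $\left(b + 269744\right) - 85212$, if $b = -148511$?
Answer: $36021$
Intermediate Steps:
$\left(b + 269744\right) - 85212 = \left(-148511 + 269744\right) - 85212 = 121233 - 85212 = 36021$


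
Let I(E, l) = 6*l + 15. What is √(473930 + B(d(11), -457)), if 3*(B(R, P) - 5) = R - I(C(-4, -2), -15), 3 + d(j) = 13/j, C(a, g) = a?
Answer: 2*√129035445/33 ≈ 688.45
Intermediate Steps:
I(E, l) = 15 + 6*l
d(j) = -3 + 13/j
B(R, P) = 30 + R/3 (B(R, P) = 5 + (R - (15 + 6*(-15)))/3 = 5 + (R - (15 - 90))/3 = 5 + (R - 1*(-75))/3 = 5 + (R + 75)/3 = 5 + (75 + R)/3 = 5 + (25 + R/3) = 30 + R/3)
√(473930 + B(d(11), -457)) = √(473930 + (30 + (-3 + 13/11)/3)) = √(473930 + (30 + (⅓)*(-20/11))) = √(473930 + (30 - 20/33)) = √(473930 + 970/33) = √(15640660/33) = 2*√129035445/33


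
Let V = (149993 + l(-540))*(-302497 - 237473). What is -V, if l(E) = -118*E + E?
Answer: 115107024810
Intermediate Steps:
l(E) = -117*E
V = -115107024810 (V = (149993 - 117*(-540))*(-302497 - 237473) = (149993 + 63180)*(-539970) = 213173*(-539970) = -115107024810)
-V = -1*(-115107024810) = 115107024810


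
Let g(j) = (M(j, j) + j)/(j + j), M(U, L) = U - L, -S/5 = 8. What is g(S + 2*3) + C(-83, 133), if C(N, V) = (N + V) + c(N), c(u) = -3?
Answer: 95/2 ≈ 47.500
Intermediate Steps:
S = -40 (S = -5*8 = -40)
C(N, V) = -3 + N + V (C(N, V) = (N + V) - 3 = -3 + N + V)
g(j) = 1/2 (g(j) = ((j - j) + j)/(j + j) = (0 + j)/((2*j)) = j*(1/(2*j)) = 1/2)
g(S + 2*3) + C(-83, 133) = 1/2 + (-3 - 83 + 133) = 1/2 + 47 = 95/2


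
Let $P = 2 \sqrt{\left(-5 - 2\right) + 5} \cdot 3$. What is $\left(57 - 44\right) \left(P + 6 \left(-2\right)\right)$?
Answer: $-156 + 78 i \sqrt{2} \approx -156.0 + 110.31 i$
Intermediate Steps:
$P = 6 i \sqrt{2}$ ($P = 2 \sqrt{-7 + 5} \cdot 3 = 2 \sqrt{-2} \cdot 3 = 2 i \sqrt{2} \cdot 3 = 6 i \sqrt{2} \approx 8.4853 i$)
$\left(57 - 44\right) \left(P + 6 \left(-2\right)\right) = \left(57 - 44\right) \left(6 i \sqrt{2} + 6 \left(-2\right)\right) = \left(57 - 44\right) \left(6 i \sqrt{2} - 12\right) = 13 \left(-12 + 6 i \sqrt{2}\right) = -156 + 78 i \sqrt{2}$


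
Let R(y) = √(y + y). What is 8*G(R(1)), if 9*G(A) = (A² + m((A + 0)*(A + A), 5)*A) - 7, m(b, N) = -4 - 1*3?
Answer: -40/9 - 56*√2/9 ≈ -13.244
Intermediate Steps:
m(b, N) = -7 (m(b, N) = -4 - 3 = -7)
R(y) = √2*√y (R(y) = √(2*y) = √2*√y)
G(A) = -7/9 - 7*A/9 + A²/9 (G(A) = ((A² - 7*A) - 7)/9 = (-7 + A² - 7*A)/9 = -7/9 - 7*A/9 + A²/9)
8*G(R(1)) = 8*(-7/9 - 7*√2*√1/9 + (√2*√1)²/9) = 8*(-7/9 - 7*√2/9 + (√2*1)²/9) = 8*(-7/9 - 7*√2/9 + (√2)²/9) = 8*(-7/9 - 7*√2/9 + (⅑)*2) = 8*(-7/9 - 7*√2/9 + 2/9) = 8*(-5/9 - 7*√2/9) = -40/9 - 56*√2/9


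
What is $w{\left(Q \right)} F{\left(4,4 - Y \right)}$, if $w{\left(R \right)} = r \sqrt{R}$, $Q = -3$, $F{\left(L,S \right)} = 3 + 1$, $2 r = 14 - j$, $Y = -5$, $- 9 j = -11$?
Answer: $\frac{230 i \sqrt{3}}{9} \approx 44.264 i$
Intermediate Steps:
$j = \frac{11}{9}$ ($j = \left(- \frac{1}{9}\right) \left(-11\right) = \frac{11}{9} \approx 1.2222$)
$r = \frac{115}{18}$ ($r = \frac{14 - \frac{11}{9}}{2} = \frac{1}{2} \cdot \frac{115}{9} = \frac{115}{18} \approx 6.3889$)
$F{\left(L,S \right)} = 4$
$w{\left(R \right)} = \frac{115 \sqrt{R}}{18}$
$w{\left(Q \right)} F{\left(4,4 - Y \right)} = \frac{115 \sqrt{-3}}{18} \cdot 4 = \frac{115 i \sqrt{3}}{18} \cdot 4 = \frac{230 i \sqrt{3}}{9}$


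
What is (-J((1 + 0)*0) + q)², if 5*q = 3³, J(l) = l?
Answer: 729/25 ≈ 29.160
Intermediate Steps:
q = 27/5 (q = (⅕)*3³ = (⅕)*27 = 27/5 ≈ 5.4000)
(-J((1 + 0)*0) + q)² = (-(1 + 0)*0 + 27/5)² = (-0 + 27/5)² = (-1*0 + 27/5)² = (0 + 27/5)² = (27/5)² = 729/25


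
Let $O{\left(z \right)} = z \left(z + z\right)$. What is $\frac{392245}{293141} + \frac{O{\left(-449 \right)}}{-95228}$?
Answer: $- \frac{40421165311}{13957615574} \approx -2.896$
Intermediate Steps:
$O{\left(z \right)} = 2 z^{2}$ ($O{\left(z \right)} = z 2 z = 2 z^{2}$)
$\frac{392245}{293141} + \frac{O{\left(-449 \right)}}{-95228} = \frac{392245}{293141} + \frac{2 \left(-449\right)^{2}}{-95228} = 392245 \cdot \frac{1}{293141} + 2 \cdot 201601 \left(- \frac{1}{95228}\right) = \frac{392245}{293141} + 403202 \left(- \frac{1}{95228}\right) = \frac{392245}{293141} - \frac{201601}{47614} = - \frac{40421165311}{13957615574}$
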